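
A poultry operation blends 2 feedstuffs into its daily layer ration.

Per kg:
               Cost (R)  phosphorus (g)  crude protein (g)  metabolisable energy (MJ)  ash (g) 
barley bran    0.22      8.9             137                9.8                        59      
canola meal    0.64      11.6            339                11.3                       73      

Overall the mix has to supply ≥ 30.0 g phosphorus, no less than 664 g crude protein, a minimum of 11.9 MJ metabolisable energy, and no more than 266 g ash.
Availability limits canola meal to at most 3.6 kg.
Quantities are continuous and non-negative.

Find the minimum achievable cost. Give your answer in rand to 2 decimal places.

Let x1 = kg of barley bran, x2 = kg of canola meal.
Minimise 0.22x1 + 0.64x2 with:
  8.9x1 + 11.6x2 ≥ 30   (phosphorus)
  137x1 + 339x2 ≥ 664   (crude protein)
  9.8x1 + 11.3x2 ≥ 11.9   (metabolisable energy)
  59x1 + 73x2 ≤ 266   (ash)
  x2 ≤ 3.6
  x1, x2 ≥ 0.
Both inputs are positive at the optimum. The crude protein and ash requirements are met with equality.
Solving gives x1 = 4.17, x2 = 0.2734.
Cost = 0.22·4.17 + 0.64·0.2734 = 1.0924.

R1.09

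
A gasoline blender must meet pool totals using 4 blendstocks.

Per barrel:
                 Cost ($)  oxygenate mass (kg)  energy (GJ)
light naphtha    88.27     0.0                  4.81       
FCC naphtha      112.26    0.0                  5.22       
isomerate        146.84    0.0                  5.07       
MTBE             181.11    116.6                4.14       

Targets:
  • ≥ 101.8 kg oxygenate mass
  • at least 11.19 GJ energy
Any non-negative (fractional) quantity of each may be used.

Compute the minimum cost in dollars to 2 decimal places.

This is a linear program. Let x1 = barrels of light naphtha, x2 = barrels of FCC naphtha, x3 = barrels of isomerate, x4 = barrels of MTBE.
Minimise 88.27x1 + 112.26x2 + 146.84x3 + 181.11x4 with:
  116.6x4 ≥ 101.8   (oxygenate mass)
  4.81x1 + 5.22x2 + 5.07x3 + 4.14x4 ≥ 11.19   (energy)
  x1, x2, x3, x4 ≥ 0.
The optimal basis is {light naphtha, MTBE}; FCC naphtha, isomerate drop out. Binding constraints: oxygenate mass and energy.
Optimal quantities: light naphtha = 1.5749 barrels, MTBE = 0.87307 barrels.
Hence cost = 88.27·1.5749 + 181.11·0.87307 = $297.1381.

$297.14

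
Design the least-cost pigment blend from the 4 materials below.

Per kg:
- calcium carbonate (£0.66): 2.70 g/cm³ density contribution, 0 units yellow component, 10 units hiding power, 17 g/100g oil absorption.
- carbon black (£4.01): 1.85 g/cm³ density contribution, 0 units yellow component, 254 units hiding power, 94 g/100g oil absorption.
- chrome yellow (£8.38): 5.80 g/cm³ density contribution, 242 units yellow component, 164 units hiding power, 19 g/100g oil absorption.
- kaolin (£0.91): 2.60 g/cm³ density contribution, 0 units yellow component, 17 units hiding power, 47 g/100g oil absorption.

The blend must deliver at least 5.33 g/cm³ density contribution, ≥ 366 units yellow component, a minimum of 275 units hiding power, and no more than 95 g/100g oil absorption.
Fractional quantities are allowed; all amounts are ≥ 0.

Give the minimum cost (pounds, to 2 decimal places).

£13.10

Treat it as an LP. Let x1 = kg of calcium carbonate, x2 = kg of carbon black, x3 = kg of chrome yellow, x4 = kg of kaolin.
Minimise 0.66x1 + 4.01x2 + 8.38x3 + 0.91x4 with:
  2.7x1 + 1.85x2 + 5.8x3 + 2.6x4 ≥ 5.33   (density contribution)
  242x3 ≥ 366   (yellow component)
  10x1 + 254x2 + 164x3 + 17x4 ≥ 275   (hiding power)
  17x1 + 94x2 + 19x3 + 47x4 ≤ 95   (oil absorption)
  x1, x2, x3, x4 ≥ 0.
The optimal basis is {carbon black, chrome yellow}; calcium carbonate, kaolin drop out. Binding constraints: yellow component and hiding power.
Solving gives x2 = 0.1062, x3 = 1.512.
Cost = 4.01·0.1062 + 8.38·1.512 = 13.0964.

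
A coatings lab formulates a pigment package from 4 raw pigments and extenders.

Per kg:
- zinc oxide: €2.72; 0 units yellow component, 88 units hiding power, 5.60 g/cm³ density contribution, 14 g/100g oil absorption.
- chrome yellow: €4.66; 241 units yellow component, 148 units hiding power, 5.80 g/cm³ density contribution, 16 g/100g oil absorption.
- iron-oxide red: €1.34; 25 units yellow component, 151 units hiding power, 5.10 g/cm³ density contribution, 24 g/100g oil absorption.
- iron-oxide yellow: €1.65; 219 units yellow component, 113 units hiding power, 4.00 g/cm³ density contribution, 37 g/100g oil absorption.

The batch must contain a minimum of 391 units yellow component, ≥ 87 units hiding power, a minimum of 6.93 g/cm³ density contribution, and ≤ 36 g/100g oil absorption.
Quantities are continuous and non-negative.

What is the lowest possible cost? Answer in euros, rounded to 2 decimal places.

€6.40

Treat it as an LP. Let x1 = kg of zinc oxide, x2 = kg of chrome yellow, x3 = kg of iron-oxide red, x4 = kg of iron-oxide yellow.
Minimise 2.72x1 + 4.66x2 + 1.34x3 + 1.65x4 subject to:
  241x2 + 25x3 + 219x4 ≥ 391   (yellow component)
  88x1 + 148x2 + 151x3 + 113x4 ≥ 87   (hiding power)
  5.6x1 + 5.8x2 + 5.1x3 + 4x4 ≥ 6.93   (density contribution)
  14x1 + 16x2 + 24x3 + 37x4 ≤ 36   (oil absorption)
  x1, x2, x3, x4 ≥ 0.
At the optimum only chrome yellow, iron-oxide yellow are positive (zinc oxide, iron-oxide red = 0). The yellow component and oil absorption requirements are met with equality.
That vertex is x2 = 1.216, x4 = 0.4471.
Cost = 4.66·1.216 + 1.65·0.4471 = 6.4043.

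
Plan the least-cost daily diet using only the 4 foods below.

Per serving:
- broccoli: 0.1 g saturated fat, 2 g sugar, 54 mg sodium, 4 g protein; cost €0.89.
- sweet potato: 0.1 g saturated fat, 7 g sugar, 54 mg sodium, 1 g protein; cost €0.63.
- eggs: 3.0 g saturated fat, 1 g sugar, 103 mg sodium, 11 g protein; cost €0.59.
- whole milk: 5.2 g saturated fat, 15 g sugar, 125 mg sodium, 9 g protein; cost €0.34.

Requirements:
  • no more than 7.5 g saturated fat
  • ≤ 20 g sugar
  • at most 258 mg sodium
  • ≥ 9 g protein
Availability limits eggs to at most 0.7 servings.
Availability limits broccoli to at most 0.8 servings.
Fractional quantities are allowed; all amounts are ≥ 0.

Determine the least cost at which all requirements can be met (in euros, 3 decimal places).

Treat it as an LP. Let x1 = servings of broccoli, x2 = servings of sweet potato, x3 = servings of eggs, x4 = servings of whole milk.
min 0.89x1 + 0.63x2 + 0.59x3 + 0.34x4 with:
  0.1x1 + 0.1x2 + 3x3 + 5.2x4 ≤ 7.5   (saturated fat)
  2x1 + 7x2 + 1x3 + 15x4 ≤ 20   (sugar)
  54x1 + 54x2 + 103x3 + 125x4 ≤ 258   (sodium)
  4x1 + 1x2 + 11x3 + 9x4 ≥ 9   (protein)
  x3 ≤ 0.7
  x1 ≤ 0.8
  x1, x2, x3, x4 ≥ 0.
The minimum-cost mix takes nothing from broccoli, sweet potato, eggs — only whole milk. There the protein constraint is tight.
That vertex is x4 = 1.
Cost = 0.34·1 = 0.34000.

€0.340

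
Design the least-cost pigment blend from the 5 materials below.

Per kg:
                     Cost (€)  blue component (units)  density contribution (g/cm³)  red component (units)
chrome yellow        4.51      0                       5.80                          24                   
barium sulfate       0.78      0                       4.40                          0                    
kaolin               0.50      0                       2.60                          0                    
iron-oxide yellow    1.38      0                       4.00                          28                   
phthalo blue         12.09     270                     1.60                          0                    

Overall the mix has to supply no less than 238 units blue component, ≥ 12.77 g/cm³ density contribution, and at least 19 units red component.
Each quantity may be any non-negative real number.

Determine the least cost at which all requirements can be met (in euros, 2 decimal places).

Let x1 = kg of chrome yellow, x2 = kg of barium sulfate, x3 = kg of kaolin, x4 = kg of iron-oxide yellow, x5 = kg of phthalo blue.
Minimise 4.51x1 + 0.78x2 + 0.5x3 + 1.38x4 + 12.09x5 s.t.:
  270x5 ≥ 238   (blue component)
  5.8x1 + 4.4x2 + 2.6x3 + 4x4 + 1.6x5 ≥ 12.77   (density contribution)
  24x1 + 28x4 ≥ 19   (red component)
  x1, x2, x3, x4, x5 ≥ 0.
At the optimum only barium sulfate, iron-oxide yellow, phthalo blue are positive (chrome yellow, kaolin = 0). There the blue component, density contribution, red component constraints are tight.
Solving gives x2 = 1.965, x4 = 0.6786, x5 = 0.8815.
Total cost: 0.78·1.965 + 1.38·0.6786 + 12.09·0.8815 = 13.1265.

€13.13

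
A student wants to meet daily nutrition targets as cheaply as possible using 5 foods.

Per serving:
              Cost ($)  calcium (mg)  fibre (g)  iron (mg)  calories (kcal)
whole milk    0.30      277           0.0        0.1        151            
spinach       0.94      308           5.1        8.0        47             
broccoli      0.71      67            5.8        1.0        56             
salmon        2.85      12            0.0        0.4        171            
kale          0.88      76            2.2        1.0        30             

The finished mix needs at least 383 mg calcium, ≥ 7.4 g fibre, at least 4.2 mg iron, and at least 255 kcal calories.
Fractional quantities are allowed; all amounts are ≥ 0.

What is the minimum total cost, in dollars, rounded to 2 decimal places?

$1.40

Let x1 = servings of whole milk, x2 = servings of spinach, x3 = servings of broccoli, x4 = servings of salmon, x5 = servings of kale.
min 0.3x1 + 0.94x2 + 0.71x3 + 2.85x4 + 0.88x5 subject to:
  277x1 + 308x2 + 67x3 + 12x4 + 76x5 ≥ 383   (calcium)
  5.1x2 + 5.8x3 + 2.2x5 ≥ 7.4   (fibre)
  0.1x1 + 8x2 + 1x3 + 0.4x4 + 1x5 ≥ 4.2   (iron)
  151x1 + 47x2 + 56x3 + 171x4 + 30x5 ≥ 255   (calories)
  x1, x2, x3, x4, x5 ≥ 0.
At the optimum only whole milk, spinach, broccoli are positive (salmon, kale = 0). Binding constraints: fibre, iron, calories.
Solving gives x1 = 1.221, x2 = 0.3935, x3 = 0.9299.
Hence cost = 0.3·1.221 + 0.94·0.3935 + 0.71·0.9299 = $1.3964.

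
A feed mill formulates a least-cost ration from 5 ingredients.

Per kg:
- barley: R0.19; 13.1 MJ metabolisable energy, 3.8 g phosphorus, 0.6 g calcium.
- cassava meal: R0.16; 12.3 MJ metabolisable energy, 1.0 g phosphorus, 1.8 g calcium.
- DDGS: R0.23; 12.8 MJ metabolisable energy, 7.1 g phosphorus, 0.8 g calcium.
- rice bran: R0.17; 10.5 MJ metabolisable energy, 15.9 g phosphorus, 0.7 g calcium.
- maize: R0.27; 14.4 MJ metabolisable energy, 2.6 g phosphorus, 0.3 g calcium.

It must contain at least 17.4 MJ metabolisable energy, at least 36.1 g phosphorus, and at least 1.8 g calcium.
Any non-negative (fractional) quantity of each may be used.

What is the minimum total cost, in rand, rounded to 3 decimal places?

Set it up as a linear program. Let x1 = kg of barley, x2 = kg of cassava meal, x3 = kg of DDGS, x4 = kg of rice bran, x5 = kg of maize.
min 0.19x1 + 0.16x2 + 0.23x3 + 0.17x4 + 0.27x5 with:
  13.1x1 + 12.3x2 + 12.8x3 + 10.5x4 + 14.4x5 ≥ 17.4   (metabolisable energy)
  3.8x1 + 1x2 + 7.1x3 + 15.9x4 + 2.6x5 ≥ 36.1   (phosphorus)
  0.6x1 + 1.8x2 + 0.8x3 + 0.7x4 + 0.3x5 ≥ 1.8   (calcium)
  x1, x2, x3, x4, x5 ≥ 0.
The cheapest feasible vertex uses only cassava meal, rice bran; barley, DDGS, maize are not used. The phosphorus and calcium requirements are met with equality.
So cassava meal = 0.12 kg, rice bran = 2.263 kg.
Cost = 0.16·0.12 + 0.17·2.263 = 0.40391.

R0.404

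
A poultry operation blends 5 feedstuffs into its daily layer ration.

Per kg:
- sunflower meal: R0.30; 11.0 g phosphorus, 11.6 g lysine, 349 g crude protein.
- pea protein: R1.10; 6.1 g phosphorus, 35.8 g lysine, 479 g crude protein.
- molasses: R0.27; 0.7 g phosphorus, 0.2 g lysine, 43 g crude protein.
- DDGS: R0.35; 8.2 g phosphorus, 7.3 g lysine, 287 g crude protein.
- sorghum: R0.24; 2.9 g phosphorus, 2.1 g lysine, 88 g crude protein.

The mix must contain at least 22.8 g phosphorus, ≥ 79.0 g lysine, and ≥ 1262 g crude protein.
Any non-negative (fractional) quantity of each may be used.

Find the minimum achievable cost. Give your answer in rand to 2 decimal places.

Let x1 = kg of sunflower meal, x2 = kg of pea protein, x3 = kg of molasses, x4 = kg of DDGS, x5 = kg of sorghum.
Minimise 0.3x1 + 1.1x2 + 0.27x3 + 0.35x4 + 0.24x5 subject to:
  11x1 + 6.1x2 + 0.7x3 + 8.2x4 + 2.9x5 ≥ 22.8   (phosphorus)
  11.6x1 + 35.8x2 + 0.2x3 + 7.3x4 + 2.1x5 ≥ 79   (lysine)
  349x1 + 479x2 + 43x3 + 287x4 + 88x5 ≥ 1262   (crude protein)
  x1, x2, x3, x4, x5 ≥ 0.
The minimum-cost mix takes nothing from pea protein, molasses, DDGS, sorghum — only sunflower meal. The lysine requirement is met with equality.
Optimal quantities: sunflower meal = 6.81 kg.
Total cost: 0.3·6.81 = 2.0430.

R2.04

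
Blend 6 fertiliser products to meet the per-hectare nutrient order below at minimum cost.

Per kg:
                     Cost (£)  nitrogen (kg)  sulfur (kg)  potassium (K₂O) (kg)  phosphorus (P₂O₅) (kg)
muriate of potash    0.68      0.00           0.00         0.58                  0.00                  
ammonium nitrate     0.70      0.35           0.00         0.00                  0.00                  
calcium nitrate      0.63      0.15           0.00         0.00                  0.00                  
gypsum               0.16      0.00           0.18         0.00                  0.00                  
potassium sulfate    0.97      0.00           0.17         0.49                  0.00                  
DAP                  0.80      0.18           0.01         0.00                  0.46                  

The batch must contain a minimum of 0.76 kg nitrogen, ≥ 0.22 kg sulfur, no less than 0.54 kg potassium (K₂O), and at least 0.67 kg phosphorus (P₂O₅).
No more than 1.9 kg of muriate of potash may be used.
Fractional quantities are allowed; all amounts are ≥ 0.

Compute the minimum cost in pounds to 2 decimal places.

£2.98

This is a linear program. Let x1 = kg of muriate of potash, x2 = kg of ammonium nitrate, x3 = kg of calcium nitrate, x4 = kg of gypsum, x5 = kg of potassium sulfate, x6 = kg of DAP.
Minimise 0.68x1 + 0.7x2 + 0.63x3 + 0.16x4 + 0.97x5 + 0.8x6 s.t.:
  0.35x2 + 0.15x3 + 0.18x6 ≥ 0.76   (nitrogen)
  0.18x4 + 0.17x5 + 0.01x6 ≥ 0.22   (sulfur)
  0.58x1 + 0.49x5 ≥ 0.54   (potassium (K₂O))
  0.46x6 ≥ 0.67   (phosphorus (P₂O₅))
  x1 ≤ 1.9
  x1, x2, x3, x4, x5, x6 ≥ 0.
The minimum-cost mix takes nothing from calcium nitrate, potassium sulfate — only muriate of potash, ammonium nitrate, gypsum, DAP. The nitrogen, sulfur, potassium (K₂O), phosphorus (P₂O₅) requirements are met with equality.
Optimal quantities: muriate of potash = 0.931 kg, ammonium nitrate = 1.422 kg, gypsum = 1.141 kg, DAP = 1.457 kg.
Hence cost = 0.68·0.931 + 0.7·1.422 + 0.16·1.141 + 0.8·1.457 = £2.9766.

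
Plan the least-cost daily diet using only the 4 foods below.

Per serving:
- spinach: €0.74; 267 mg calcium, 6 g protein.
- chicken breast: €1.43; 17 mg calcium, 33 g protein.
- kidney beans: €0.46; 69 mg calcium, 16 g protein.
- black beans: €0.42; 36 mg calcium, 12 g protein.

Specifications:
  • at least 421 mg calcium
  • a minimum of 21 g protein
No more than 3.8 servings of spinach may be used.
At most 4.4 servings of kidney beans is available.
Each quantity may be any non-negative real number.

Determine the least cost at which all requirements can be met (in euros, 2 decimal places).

This is a linear program. Let x1 = servings of spinach, x2 = servings of chicken breast, x3 = servings of kidney beans, x4 = servings of black beans.
Minimise 0.74x1 + 1.43x2 + 0.46x3 + 0.42x4 s.t.:
  267x1 + 17x2 + 69x3 + 36x4 ≥ 421   (calcium)
  6x1 + 33x2 + 16x3 + 12x4 ≥ 21   (protein)
  x1 ≤ 3.8
  x3 ≤ 4.4
  x1, x2, x3, x4 ≥ 0.
The optimal basis is {spinach, kidney beans}; chicken breast, black beans drop out. There the calcium and protein constraints are tight.
Optimal quantities: spinach = 1.37 servings, kidney beans = 0.7986 servings.
Objective = 0.74·1.37 + 0.46·0.7986 = 1.3812.

€1.38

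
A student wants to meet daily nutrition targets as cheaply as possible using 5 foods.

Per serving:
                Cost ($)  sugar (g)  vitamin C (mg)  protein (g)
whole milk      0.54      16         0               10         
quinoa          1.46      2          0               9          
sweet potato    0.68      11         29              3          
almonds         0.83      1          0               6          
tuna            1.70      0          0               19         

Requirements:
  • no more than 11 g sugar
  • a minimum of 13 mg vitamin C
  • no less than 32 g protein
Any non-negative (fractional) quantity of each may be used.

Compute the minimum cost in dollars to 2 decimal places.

This is a linear program. Let x1 = servings of whole milk, x2 = servings of quinoa, x3 = servings of sweet potato, x4 = servings of almonds, x5 = servings of tuna.
min 0.54x1 + 1.46x2 + 0.68x3 + 0.83x4 + 1.7x5 subject to:
  16x1 + 2x2 + 11x3 + 1x4 ≤ 11   (sugar)
  29x3 ≥ 13   (vitamin C)
  10x1 + 9x2 + 3x3 + 6x4 + 19x5 ≥ 32   (protein)
  x1, x2, x3, x4, x5 ≥ 0.
The cheapest feasible vertex uses only whole milk, sweet potato, tuna; quinoa, almonds are not used. Binding constraints: sugar, vitamin C, protein.
Optimal quantities: whole milk = 0.3793 servings, sweet potato = 0.4483 servings, tuna = 1.414 servings.
Cost = 0.54·0.3793 + 0.68·0.4483 + 1.7·1.414 = 2.9135.

$2.91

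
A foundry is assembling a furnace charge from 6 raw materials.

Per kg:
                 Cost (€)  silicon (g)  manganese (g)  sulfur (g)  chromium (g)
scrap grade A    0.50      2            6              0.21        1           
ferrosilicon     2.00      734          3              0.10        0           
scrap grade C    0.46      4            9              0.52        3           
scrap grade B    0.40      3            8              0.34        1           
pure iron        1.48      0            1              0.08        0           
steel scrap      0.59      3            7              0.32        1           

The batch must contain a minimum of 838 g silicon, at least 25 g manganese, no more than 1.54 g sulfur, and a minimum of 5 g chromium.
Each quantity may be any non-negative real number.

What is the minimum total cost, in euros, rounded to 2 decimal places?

Let x1 = kg of scrap grade A, x2 = kg of ferrosilicon, x3 = kg of scrap grade C, x4 = kg of scrap grade B, x5 = kg of pure iron, x6 = kg of steel scrap.
min 0.5x1 + 2x2 + 0.46x3 + 0.4x4 + 1.48x5 + 0.59x6 with:
  2x1 + 734x2 + 4x3 + 3x4 + 3x6 ≥ 838   (silicon)
  6x1 + 3x2 + 9x3 + 8x4 + 1x5 + 7x6 ≥ 25   (manganese)
  0.21x1 + 0.1x2 + 0.52x3 + 0.34x4 + 0.08x5 + 0.32x6 ≤ 1.54   (sulfur)
  1x1 + 3x3 + 1x4 + 1x6 ≥ 5   (chromium)
  x1, x2, x3, x4, x5, x6 ≥ 0.
The optimal basis is {ferrosilicon, scrap grade C, scrap grade B}; scrap grade A, pure iron, steel scrap drop out. Binding constraints: silicon, manganese, chromium.
So ferrosilicon = 1.13 kg, scrap grade C = 1.226 kg, scrap grade B = 1.322 kg.
Cost = 2·1.13 + 0.46·1.226 + 0.4·1.322 = 3.3528.

€3.35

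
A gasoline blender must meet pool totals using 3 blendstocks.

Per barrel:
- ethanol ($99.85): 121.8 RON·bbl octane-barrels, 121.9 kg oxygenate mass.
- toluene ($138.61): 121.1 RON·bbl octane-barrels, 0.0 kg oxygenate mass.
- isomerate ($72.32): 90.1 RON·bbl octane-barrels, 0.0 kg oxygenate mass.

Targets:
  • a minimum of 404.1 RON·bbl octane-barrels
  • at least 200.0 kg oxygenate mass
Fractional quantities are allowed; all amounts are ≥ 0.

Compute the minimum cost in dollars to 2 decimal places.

$327.78

Let x1 = barrels of ethanol, x2 = barrels of toluene, x3 = barrels of isomerate.
Minimize 99.85x1 + 138.61x2 + 72.32x3 s.t.:
  121.8x1 + 121.1x2 + 90.1x3 ≥ 404.1   (octane-barrels)
  121.9x1 ≥ 200   (oxygenate mass)
  x1, x2, x3 ≥ 0.
The minimum-cost mix takes nothing from toluene — only ethanol, isomerate. There the octane-barrels and oxygenate mass constraints are tight.
That vertex is x1 = 1.6407, x3 = 2.2671.
Objective = 99.85·1.6407 + 72.32·2.2671 = 327.7806.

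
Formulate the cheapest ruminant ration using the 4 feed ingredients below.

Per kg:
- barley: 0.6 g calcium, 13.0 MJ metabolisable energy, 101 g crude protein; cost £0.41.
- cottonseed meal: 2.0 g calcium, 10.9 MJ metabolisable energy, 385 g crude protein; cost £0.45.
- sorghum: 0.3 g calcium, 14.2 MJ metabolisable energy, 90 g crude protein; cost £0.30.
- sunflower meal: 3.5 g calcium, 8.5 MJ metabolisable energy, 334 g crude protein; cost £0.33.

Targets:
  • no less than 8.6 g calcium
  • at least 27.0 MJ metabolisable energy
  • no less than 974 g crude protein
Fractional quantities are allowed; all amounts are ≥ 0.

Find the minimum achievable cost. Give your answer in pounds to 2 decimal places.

£1.00

Let x1 = kg of barley, x2 = kg of cottonseed meal, x3 = kg of sorghum, x4 = kg of sunflower meal.
min 0.41x1 + 0.45x2 + 0.3x3 + 0.33x4 s.t.:
  0.6x1 + 2x2 + 0.3x3 + 3.5x4 ≥ 8.6   (calcium)
  13x1 + 10.9x2 + 14.2x3 + 8.5x4 ≥ 27   (metabolisable energy)
  101x1 + 385x2 + 90x3 + 334x4 ≥ 974   (crude protein)
  x1, x2, x3, x4 ≥ 0.
The optimal basis is {sorghum, sunflower meal}; barley, cottonseed meal drop out. The metabolisable energy and crude protein requirements are met with equality.
Solving gives x3 = 0.1858, x4 = 2.866.
Cost = 0.3·0.1858 + 0.33·2.866 = 1.0015.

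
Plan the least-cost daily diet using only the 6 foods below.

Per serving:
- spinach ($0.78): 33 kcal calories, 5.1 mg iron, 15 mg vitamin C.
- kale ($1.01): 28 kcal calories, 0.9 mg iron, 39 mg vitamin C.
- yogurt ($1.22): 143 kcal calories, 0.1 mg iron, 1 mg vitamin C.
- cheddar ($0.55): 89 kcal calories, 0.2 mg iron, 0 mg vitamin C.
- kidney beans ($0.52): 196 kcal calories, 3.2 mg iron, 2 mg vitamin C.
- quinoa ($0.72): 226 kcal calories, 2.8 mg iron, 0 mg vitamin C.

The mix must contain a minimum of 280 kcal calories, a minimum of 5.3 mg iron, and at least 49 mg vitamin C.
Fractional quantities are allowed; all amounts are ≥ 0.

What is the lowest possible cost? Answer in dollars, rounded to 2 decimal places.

$1.87

Set it up as a linear program. Let x1 = servings of spinach, x2 = servings of kale, x3 = servings of yogurt, x4 = servings of cheddar, x5 = servings of kidney beans, x6 = servings of quinoa.
Minimise 0.78x1 + 1.01x2 + 1.22x3 + 0.55x4 + 0.52x5 + 0.72x6 with:
  33x1 + 28x2 + 143x3 + 89x4 + 196x5 + 226x6 ≥ 280   (calories)
  5.1x1 + 0.9x2 + 0.1x3 + 0.2x4 + 3.2x5 + 2.8x6 ≥ 5.3   (iron)
  15x1 + 39x2 + 1x3 + 2x5 ≥ 49   (vitamin C)
  x1, x2, x3, x4, x5, x6 ≥ 0.
The cheapest feasible vertex uses only spinach, kale, kidney beans; yogurt, cheddar, quinoa are not used. Binding constraints: calories, iron, vitamin C.
So spinach = 0.04569 servings, kale = 1.175 servings, kidney beans = 1.253 servings.
Cost = 0.78·0.04569 + 1.01·1.175 + 0.52·1.253 = 1.8739.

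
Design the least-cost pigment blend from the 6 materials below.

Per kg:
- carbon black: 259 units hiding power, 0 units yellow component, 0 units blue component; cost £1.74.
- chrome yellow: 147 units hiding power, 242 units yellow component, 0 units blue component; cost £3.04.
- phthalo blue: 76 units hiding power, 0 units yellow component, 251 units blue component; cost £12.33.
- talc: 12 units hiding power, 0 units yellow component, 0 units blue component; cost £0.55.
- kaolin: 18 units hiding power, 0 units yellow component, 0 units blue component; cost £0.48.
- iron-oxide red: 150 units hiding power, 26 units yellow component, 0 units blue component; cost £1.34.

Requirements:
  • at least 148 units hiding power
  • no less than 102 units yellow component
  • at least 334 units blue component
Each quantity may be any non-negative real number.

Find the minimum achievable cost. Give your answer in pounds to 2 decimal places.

Let x1 = kg of carbon black, x2 = kg of chrome yellow, x3 = kg of phthalo blue, x4 = kg of talc, x5 = kg of kaolin, x6 = kg of iron-oxide red.
Minimize 1.74x1 + 3.04x2 + 12.33x3 + 0.55x4 + 0.48x5 + 1.34x6 s.t.:
  259x1 + 147x2 + 76x3 + 12x4 + 18x5 + 150x6 ≥ 148   (hiding power)
  242x2 + 26x6 ≥ 102   (yellow component)
  251x3 ≥ 334   (blue component)
  x1, x2, x3, x4, x5, x6 ≥ 0.
At the optimum only chrome yellow, phthalo blue are positive (carbon black, talc, kaolin, iron-oxide red = 0). Binding constraints: yellow component and blue component.
Solving gives x2 = 0.4215, x3 = 1.331.
Objective = 3.04·0.4215 + 12.33·1.331 = 17.6926.

£17.69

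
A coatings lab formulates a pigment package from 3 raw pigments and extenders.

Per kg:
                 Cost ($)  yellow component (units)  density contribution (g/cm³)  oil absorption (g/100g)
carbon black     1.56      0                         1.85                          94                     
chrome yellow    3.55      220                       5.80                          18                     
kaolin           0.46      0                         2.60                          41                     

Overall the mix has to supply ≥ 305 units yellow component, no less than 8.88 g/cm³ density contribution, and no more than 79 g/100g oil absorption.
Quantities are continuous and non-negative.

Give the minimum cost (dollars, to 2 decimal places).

$5.07

Let x1 = kg of carbon black, x2 = kg of chrome yellow, x3 = kg of kaolin.
Minimize 1.56x1 + 3.55x2 + 0.46x3 subject to:
  220x2 ≥ 305   (yellow component)
  1.85x1 + 5.8x2 + 2.6x3 ≥ 8.88   (density contribution)
  94x1 + 18x2 + 41x3 ≤ 79   (oil absorption)
  x1, x2, x3 ≥ 0.
The optimal basis is {chrome yellow, kaolin}; carbon black drops out. Binding constraints: yellow component and density contribution.
Optimal quantities: chrome yellow = 1.386 kg, kaolin = 0.3227 kg.
Cost = 3.55·1.386 + 0.46·0.3227 = 5.0687.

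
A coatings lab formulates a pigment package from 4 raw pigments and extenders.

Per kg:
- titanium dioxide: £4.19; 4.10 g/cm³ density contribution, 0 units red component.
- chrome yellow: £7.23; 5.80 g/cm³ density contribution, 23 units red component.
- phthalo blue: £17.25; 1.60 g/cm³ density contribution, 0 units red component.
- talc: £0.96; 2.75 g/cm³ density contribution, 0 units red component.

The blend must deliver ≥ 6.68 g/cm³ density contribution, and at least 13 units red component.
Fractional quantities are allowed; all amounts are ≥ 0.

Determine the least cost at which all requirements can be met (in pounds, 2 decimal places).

Let x1 = kg of titanium dioxide, x2 = kg of chrome yellow, x3 = kg of phthalo blue, x4 = kg of talc.
Minimise 4.19x1 + 7.23x2 + 17.25x3 + 0.96x4 with:
  4.1x1 + 5.8x2 + 1.6x3 + 2.75x4 ≥ 6.68   (density contribution)
  23x2 ≥ 13   (red component)
  x1, x2, x3, x4 ≥ 0.
The optimal basis is {chrome yellow, talc}; titanium dioxide, phthalo blue drop out. The density contribution and red component requirements are met with equality.
So chrome yellow = 0.5652 kg, talc = 1.237 kg.
Hence cost = 7.23·0.5652 + 0.96·1.237 = £5.2739.

£5.27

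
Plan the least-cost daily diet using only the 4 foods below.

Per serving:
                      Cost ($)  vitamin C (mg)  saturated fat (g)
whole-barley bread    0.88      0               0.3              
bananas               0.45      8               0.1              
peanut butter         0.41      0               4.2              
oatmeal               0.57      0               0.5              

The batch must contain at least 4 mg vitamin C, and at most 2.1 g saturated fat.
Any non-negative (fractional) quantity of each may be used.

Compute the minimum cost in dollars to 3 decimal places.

$0.225

Let x1 = servings of whole-barley bread, x2 = servings of bananas, x3 = servings of peanut butter, x4 = servings of oatmeal.
Minimize 0.88x1 + 0.45x2 + 0.41x3 + 0.57x4 s.t.:
  8x2 ≥ 4   (vitamin C)
  0.3x1 + 0.1x2 + 4.2x3 + 0.5x4 ≤ 2.1   (saturated fat)
  x1, x2, x3, x4 ≥ 0.
The optimal basis is {bananas}; whole-barley bread, peanut butter, oatmeal drop out. There the vitamin C constraint is tight.
Solving gives x2 = 0.5.
Cost = 0.45·0.5 = 0.22500.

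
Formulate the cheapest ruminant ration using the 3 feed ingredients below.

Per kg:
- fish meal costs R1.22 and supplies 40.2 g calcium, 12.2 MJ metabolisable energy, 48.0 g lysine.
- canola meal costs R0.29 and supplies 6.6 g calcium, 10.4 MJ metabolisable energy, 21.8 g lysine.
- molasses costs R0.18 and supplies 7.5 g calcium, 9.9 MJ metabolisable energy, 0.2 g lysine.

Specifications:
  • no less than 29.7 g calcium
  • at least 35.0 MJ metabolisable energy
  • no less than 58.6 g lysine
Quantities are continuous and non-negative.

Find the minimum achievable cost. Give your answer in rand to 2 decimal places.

Treat it as an LP. Let x1 = kg of fish meal, x2 = kg of canola meal, x3 = kg of molasses.
Minimise 1.22x1 + 0.29x2 + 0.18x3 s.t.:
  40.2x1 + 6.6x2 + 7.5x3 ≥ 29.7   (calcium)
  12.2x1 + 10.4x2 + 9.9x3 ≥ 35   (metabolisable energy)
  48x1 + 21.8x2 + 0.2x3 ≥ 58.6   (lysine)
  x1, x2, x3 ≥ 0.
All 3 inputs are positive at the optimum. The calcium, metabolisable energy, lysine requirements are met with equality.
That vertex is x1 = 0.1958, x2 = 2.248, x3 = 0.9321.
Total cost: 1.22·0.1958 + 0.29·2.248 + 0.18·0.9321 = 1.0586.

R1.06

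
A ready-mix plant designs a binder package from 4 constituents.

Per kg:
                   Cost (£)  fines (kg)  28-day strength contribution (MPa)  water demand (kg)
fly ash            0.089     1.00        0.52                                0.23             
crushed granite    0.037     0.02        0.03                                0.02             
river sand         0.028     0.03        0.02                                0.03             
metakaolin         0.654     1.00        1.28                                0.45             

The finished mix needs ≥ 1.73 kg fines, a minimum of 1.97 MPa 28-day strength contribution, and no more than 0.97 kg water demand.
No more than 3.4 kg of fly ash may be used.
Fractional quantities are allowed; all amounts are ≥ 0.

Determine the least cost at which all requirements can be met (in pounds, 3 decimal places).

Set it up as a linear program. Let x1 = kg of fly ash, x2 = kg of crushed granite, x3 = kg of river sand, x4 = kg of metakaolin.
Minimize 0.089x1 + 0.037x2 + 0.028x3 + 0.654x4 s.t.:
  1x1 + 0.02x2 + 0.03x3 + 1x4 ≥ 1.73   (fines)
  0.52x1 + 0.03x2 + 0.02x3 + 1.28x4 ≥ 1.97   (28-day strength contribution)
  0.23x1 + 0.02x2 + 0.03x3 + 0.45x4 ≤ 0.97   (water demand)
  x1 ≤ 3.4
  x1, x2, x3, x4 ≥ 0.
The optimal basis is {fly ash, metakaolin}; crushed granite, river sand drop out. Binding constraints: 28-day strength contribution and the fly ash cap.
That vertex is x1 = 3.4, x4 = 0.1578.
Cost = 0.089·3.4 + 0.654·0.1578 = 0.40580.

£0.406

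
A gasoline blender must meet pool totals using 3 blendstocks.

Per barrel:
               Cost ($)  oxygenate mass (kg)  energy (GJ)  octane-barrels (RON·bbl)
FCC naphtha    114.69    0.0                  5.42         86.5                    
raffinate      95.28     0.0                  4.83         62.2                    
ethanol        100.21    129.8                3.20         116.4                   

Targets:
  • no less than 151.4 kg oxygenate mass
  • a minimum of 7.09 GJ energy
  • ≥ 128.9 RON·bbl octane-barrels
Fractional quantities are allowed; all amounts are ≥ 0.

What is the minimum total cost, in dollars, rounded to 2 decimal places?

Set it up as a linear program. Let x1 = barrels of FCC naphtha, x2 = barrels of raffinate, x3 = barrels of ethanol.
min 114.69x1 + 95.28x2 + 100.21x3 s.t.:
  129.8x3 ≥ 151.4   (oxygenate mass)
  5.42x1 + 4.83x2 + 3.2x3 ≥ 7.09   (energy)
  86.5x1 + 62.2x2 + 116.4x3 ≥ 128.9   (octane-barrels)
  x1, x2, x3 ≥ 0.
The cheapest feasible vertex uses only raffinate, ethanol; FCC naphtha is not used. The oxygenate mass and energy requirements are met with equality.
That vertex is x2 = 0.69513, x3 = 1.1664.
Cost = 95.28·0.69513 + 100.21·1.1664 = 183.1169.

$183.12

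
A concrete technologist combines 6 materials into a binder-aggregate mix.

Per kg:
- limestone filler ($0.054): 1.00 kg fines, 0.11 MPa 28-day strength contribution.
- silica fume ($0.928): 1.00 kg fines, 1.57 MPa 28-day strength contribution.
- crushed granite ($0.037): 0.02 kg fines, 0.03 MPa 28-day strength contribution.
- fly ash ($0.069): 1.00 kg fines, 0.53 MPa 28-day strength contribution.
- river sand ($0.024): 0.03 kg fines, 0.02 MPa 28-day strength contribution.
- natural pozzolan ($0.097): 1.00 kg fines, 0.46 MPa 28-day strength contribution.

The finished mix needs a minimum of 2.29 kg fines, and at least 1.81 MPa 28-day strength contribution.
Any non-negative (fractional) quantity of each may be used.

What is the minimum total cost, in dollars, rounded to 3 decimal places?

This is a linear program. Let x1 = kg of limestone filler, x2 = kg of silica fume, x3 = kg of crushed granite, x4 = kg of fly ash, x5 = kg of river sand, x6 = kg of natural pozzolan.
Minimize 0.054x1 + 0.928x2 + 0.037x3 + 0.069x4 + 0.024x5 + 0.097x6 s.t.:
  1x1 + 1x2 + 0.02x3 + 1x4 + 0.03x5 + 1x6 ≥ 2.29   (fines)
  0.11x1 + 1.57x2 + 0.03x3 + 0.53x4 + 0.02x5 + 0.46x6 ≥ 1.81   (28-day strength contribution)
  x1, x2, x3, x4, x5, x6 ≥ 0.
At the optimum only fly ash is positive (limestone filler, silica fume, crushed granite, river sand, natural pozzolan = 0). Binding constraint: 28-day strength contribution.
Optimal quantities: fly ash = 3.415 kg.
Cost = 0.069·3.415 = 0.23564.

$0.236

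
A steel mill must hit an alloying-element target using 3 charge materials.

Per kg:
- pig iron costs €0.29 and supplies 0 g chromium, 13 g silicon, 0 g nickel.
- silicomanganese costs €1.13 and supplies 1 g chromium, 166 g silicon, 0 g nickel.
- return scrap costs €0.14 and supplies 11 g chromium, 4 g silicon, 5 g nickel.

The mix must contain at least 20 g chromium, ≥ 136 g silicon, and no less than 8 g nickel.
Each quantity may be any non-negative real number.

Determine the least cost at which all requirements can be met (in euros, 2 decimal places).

Let x1 = kg of pig iron, x2 = kg of silicomanganese, x3 = kg of return scrap.
Minimise 0.29x1 + 1.13x2 + 0.14x3 with:
  1x2 + 11x3 ≥ 20   (chromium)
  13x1 + 166x2 + 4x3 ≥ 136   (silicon)
  5x3 ≥ 8   (nickel)
  x1, x2, x3 ≥ 0.
At the optimum only silicomanganese, return scrap are positive (pig iron = 0). The chromium and silicon requirements are met with equality.
That vertex is x2 = 0.7772, x3 = 1.748.
Total cost: 1.13·0.7772 + 0.14·1.748 = 1.1230.

€1.12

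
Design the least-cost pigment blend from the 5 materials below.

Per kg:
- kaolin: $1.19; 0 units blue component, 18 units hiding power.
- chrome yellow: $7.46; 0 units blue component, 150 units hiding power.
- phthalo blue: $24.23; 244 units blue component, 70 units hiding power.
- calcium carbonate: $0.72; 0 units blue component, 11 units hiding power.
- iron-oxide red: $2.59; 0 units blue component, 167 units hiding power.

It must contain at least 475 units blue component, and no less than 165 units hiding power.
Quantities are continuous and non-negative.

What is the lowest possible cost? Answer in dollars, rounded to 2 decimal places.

$47.61

Let x1 = kg of kaolin, x2 = kg of chrome yellow, x3 = kg of phthalo blue, x4 = kg of calcium carbonate, x5 = kg of iron-oxide red.
Minimise 1.19x1 + 7.46x2 + 24.23x3 + 0.72x4 + 2.59x5 s.t.:
  244x3 ≥ 475   (blue component)
  18x1 + 150x2 + 70x3 + 11x4 + 167x5 ≥ 165   (hiding power)
  x1, x2, x3, x4, x5 ≥ 0.
At the optimum only phthalo blue, iron-oxide red are positive (kaolin, chrome yellow, calcium carbonate = 0). The blue component and hiding power requirements are met with equality.
So phthalo blue = 1.9467 kg, iron-oxide red = 0.17203 kg.
Cost = 24.23·1.9467 + 2.59·0.17203 = 47.6141.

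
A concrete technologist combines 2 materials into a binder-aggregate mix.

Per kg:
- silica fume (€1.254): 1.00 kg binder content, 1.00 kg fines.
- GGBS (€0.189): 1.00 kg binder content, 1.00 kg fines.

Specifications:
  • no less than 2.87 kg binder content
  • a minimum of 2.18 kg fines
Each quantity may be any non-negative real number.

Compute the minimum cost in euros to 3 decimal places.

€0.542

Let x1 = kg of silica fume, x2 = kg of GGBS.
Minimize 1.254x1 + 0.189x2 with:
  1x1 + 1x2 ≥ 2.87   (binder content)
  1x1 + 1x2 ≥ 2.18   (fines)
  x1, x2 ≥ 0.
The minimum-cost mix takes nothing from silica fume — only GGBS. The binder content requirement is met with equality.
Optimal quantities: GGBS = 2.87 kg.
Cost = 0.189·2.87 = 0.54243.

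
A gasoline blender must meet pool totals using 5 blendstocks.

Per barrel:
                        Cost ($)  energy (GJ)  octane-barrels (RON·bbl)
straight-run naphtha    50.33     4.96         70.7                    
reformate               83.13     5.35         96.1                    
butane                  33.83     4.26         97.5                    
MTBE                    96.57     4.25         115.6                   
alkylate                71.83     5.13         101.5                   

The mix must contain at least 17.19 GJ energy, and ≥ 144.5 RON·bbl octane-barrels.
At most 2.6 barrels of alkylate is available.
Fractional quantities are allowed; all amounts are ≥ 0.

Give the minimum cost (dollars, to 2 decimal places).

Let x1 = barrels of straight-run naphtha, x2 = barrels of reformate, x3 = barrels of butane, x4 = barrels of MTBE, x5 = barrels of alkylate.
Minimize 50.33x1 + 83.13x2 + 33.83x3 + 96.57x4 + 71.83x5 with:
  4.96x1 + 5.35x2 + 4.26x3 + 4.25x4 + 5.13x5 ≥ 17.19   (energy)
  70.7x1 + 96.1x2 + 97.5x3 + 115.6x4 + 101.5x5 ≥ 144.5   (octane-barrels)
  x5 ≤ 2.6
  x1, x2, x3, x4, x5 ≥ 0.
The cheapest feasible vertex uses only butane; straight-run naphtha, reformate, MTBE, alkylate are not used. Binding constraint: energy.
Optimal quantities: butane = 4.0352 barrels.
Total cost: 33.83·4.0352 = 136.5108.

$136.51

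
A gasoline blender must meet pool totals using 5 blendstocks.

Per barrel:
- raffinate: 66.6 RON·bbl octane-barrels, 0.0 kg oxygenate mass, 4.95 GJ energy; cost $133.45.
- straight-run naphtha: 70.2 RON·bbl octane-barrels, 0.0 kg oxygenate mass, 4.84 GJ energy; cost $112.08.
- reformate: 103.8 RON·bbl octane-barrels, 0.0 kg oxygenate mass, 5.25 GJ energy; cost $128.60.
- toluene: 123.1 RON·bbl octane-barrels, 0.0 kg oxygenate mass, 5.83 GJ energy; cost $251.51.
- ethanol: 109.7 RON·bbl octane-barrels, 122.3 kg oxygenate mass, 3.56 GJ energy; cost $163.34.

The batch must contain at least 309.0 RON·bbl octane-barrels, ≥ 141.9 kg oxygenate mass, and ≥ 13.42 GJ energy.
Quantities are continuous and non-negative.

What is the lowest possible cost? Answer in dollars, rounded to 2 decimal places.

$416.57

Set it up as a linear program. Let x1 = barrels of raffinate, x2 = barrels of straight-run naphtha, x3 = barrels of reformate, x4 = barrels of toluene, x5 = barrels of ethanol.
min 133.45x1 + 112.08x2 + 128.6x3 + 251.51x4 + 163.34x5 subject to:
  66.6x1 + 70.2x2 + 103.8x3 + 123.1x4 + 109.7x5 ≥ 309   (octane-barrels)
  122.3x5 ≥ 141.9   (oxygenate mass)
  4.95x1 + 4.84x2 + 5.25x3 + 5.83x4 + 3.56x5 ≥ 13.42   (energy)
  x1, x2, x3, x4, x5 ≥ 0.
At the optimum only straight-run naphtha, reformate, ethanol are positive (raffinate, toluene = 0). Binding constraints: octane-barrels, oxygenate mass, energy.
So straight-run naphtha = 0.076363 barrels, reformate = 1.699 barrels, ethanol = 1.1603 barrels.
Total cost: 112.08·0.076363 + 128.6·1.699 + 163.34·1.1603 = 416.5736.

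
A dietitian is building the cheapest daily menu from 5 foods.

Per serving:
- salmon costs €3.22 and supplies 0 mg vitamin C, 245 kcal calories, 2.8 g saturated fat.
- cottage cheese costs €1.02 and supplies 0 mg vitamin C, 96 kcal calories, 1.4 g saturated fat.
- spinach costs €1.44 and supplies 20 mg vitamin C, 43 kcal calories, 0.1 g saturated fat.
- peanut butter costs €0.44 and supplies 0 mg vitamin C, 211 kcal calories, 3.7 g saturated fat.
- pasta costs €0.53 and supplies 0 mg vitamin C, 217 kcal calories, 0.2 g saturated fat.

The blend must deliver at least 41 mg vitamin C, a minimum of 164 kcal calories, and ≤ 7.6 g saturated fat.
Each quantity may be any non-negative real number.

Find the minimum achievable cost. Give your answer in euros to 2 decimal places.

€3.11

Let x1 = servings of salmon, x2 = servings of cottage cheese, x3 = servings of spinach, x4 = servings of peanut butter, x5 = servings of pasta.
Minimize 3.22x1 + 1.02x2 + 1.44x3 + 0.44x4 + 0.53x5 with:
  20x3 ≥ 41   (vitamin C)
  245x1 + 96x2 + 43x3 + 211x4 + 217x5 ≥ 164   (calories)
  2.8x1 + 1.4x2 + 0.1x3 + 3.7x4 + 0.2x5 ≤ 7.6   (saturated fat)
  x1, x2, x3, x4, x5 ≥ 0.
At the optimum only spinach, peanut butter are positive (salmon, cottage cheese, pasta = 0). The vitamin C and calories requirements are met with equality.
Solving gives x3 = 2.05, x4 = 0.3595.
Cost = 1.44·2.05 + 0.44·0.3595 = 3.1102.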